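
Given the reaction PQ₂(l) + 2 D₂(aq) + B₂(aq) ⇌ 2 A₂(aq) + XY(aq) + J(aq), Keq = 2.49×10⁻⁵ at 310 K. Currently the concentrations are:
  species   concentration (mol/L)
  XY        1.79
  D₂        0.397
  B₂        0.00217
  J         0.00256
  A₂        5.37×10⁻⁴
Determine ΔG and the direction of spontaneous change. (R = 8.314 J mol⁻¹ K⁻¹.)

ΔG = -4.80 kJ/mol; the forward reaction is spontaneous

(PQ₂ is a pure liquid — omitted from Q.)
Q = [A₂]²·[XY]·[J] / ([D₂]²·[B₂]) = (5.37×10⁻⁴)²·(1.79)·(0.00256) / ((0.397)²·(0.00217)) = 3.86×10⁻⁶
ΔG = RT ln(Q/Keq) = (8.314 J mol⁻¹ K⁻¹)(310 K) × ln(3.86×10⁻⁶/2.49×10⁻⁵)
   = (2.577 kJ/mol)(-1.864) = -4.80 kJ/mol
ΔG < 0, so the forward reaction is spontaneous (proceeds forward).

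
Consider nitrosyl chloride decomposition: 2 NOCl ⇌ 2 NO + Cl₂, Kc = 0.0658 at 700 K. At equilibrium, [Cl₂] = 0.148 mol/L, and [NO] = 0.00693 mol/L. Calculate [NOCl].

[NOCl] = 0.0104 mol/L

At equilibrium, Kc = [NO]²·[Cl₂] / [NOCl]² = 0.0658.
(0.00693)²·(0.148) / ([NOCl])² = 0.0658
[NOCl]² = 1.08e-4 ⇒ [NOCl] = 0.0104 mol/L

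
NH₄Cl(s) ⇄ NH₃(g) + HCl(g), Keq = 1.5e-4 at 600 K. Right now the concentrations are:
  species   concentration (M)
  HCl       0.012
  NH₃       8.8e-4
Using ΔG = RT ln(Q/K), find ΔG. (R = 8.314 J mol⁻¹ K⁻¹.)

(NH₄Cl is a pure solid — omitted from Q.)
Q = [NH₃]·[HCl] = (8.8e-4)·(0.012) = 1.06e-5
ΔG = RT ln(Q/Keq) = (8.314 J mol⁻¹ K⁻¹)(600 K) × ln(1.06e-5/1.5e-4)
   = (4.988 kJ/mol)(-2.650) = -13.2 kJ/mol
ΔG < 0, so the forward reaction is spontaneous (proceeds forward).

ΔG = -13.2 kJ/mol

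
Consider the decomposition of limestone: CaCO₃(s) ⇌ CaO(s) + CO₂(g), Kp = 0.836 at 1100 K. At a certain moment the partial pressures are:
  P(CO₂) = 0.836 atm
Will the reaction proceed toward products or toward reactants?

(CaCO₃, CaO are pure solids — omitted from Qp.)
Qp = P(CO₂) = 0.836
Qp = 0.836 = Kp, so the system is already at equilibrium.

neither direction; the system is at equilibrium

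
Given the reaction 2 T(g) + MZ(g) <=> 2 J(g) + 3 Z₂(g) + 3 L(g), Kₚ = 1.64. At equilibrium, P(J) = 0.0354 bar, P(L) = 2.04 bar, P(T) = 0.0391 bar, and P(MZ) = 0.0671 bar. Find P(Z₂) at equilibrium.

At equilibrium, Kₚ = P(J)²·P(Z₂)³·P(L)³ / (P(T)²·P(MZ)) = 1.64.
(0.0354)²·(P(Z₂))³·(2.04)³ / ((0.0391)²·(0.0671)) = 1.64
P(Z₂)³ = 0.0158 ⇒ P(Z₂) = 0.251 bar

P(Z₂) = 0.251 bar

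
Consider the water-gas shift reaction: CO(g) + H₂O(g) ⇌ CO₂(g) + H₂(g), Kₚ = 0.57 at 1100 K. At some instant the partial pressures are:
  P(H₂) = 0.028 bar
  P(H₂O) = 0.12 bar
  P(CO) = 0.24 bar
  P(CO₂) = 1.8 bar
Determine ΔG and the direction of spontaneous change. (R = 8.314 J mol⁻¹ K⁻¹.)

Qₚ = P(CO₂)·P(H₂) / (P(CO)·P(H₂O)) = (1.8)·(0.028) / ((0.24)·(0.12)) = 1.75
ΔG = RT ln(Qₚ/Kₚ) = (8.314 J mol⁻¹ K⁻¹)(1100 K) × ln(1.75/0.57)
   = (9.145 kJ/mol)(1.122) = 10.3 kJ/mol
ΔG > 0, so the forward reaction is non-spontaneous (proceeds in reverse).

ΔG = 10.3 kJ/mol; the forward reaction is non-spontaneous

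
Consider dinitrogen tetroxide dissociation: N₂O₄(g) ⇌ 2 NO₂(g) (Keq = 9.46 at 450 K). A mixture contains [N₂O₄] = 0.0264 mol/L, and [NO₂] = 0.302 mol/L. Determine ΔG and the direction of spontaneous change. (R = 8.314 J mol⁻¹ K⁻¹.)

Q = [NO₂]² / [N₂O₄] = (0.302)² / (0.0264) = 3.45
ΔG = RT ln(Q/Keq) = (8.314 J mol⁻¹ K⁻¹)(450 K) × ln(3.45/9.46)
   = (3.741 kJ/mol)(-1.009) = -3.77 kJ/mol
ΔG < 0, so the forward reaction is spontaneous (proceeds forward).

ΔG = -3.77 kJ/mol; the forward reaction is spontaneous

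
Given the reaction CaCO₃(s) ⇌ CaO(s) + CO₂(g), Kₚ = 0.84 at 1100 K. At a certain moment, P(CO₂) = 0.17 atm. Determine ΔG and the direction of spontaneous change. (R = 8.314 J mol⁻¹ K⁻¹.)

ΔG = -14.6 kJ/mol; the forward reaction is spontaneous

(CaCO₃, CaO are pure solids — omitted from Qₚ.)
Qₚ = P(CO₂) = 0.170
ΔG = RT ln(Qₚ/Kₚ) = (8.314 J mol⁻¹ K⁻¹)(1100 K) × ln(0.170/0.84)
   = (9.145 kJ/mol)(-1.598) = -14.6 kJ/mol
ΔG < 0, so the forward reaction is spontaneous (proceeds forward).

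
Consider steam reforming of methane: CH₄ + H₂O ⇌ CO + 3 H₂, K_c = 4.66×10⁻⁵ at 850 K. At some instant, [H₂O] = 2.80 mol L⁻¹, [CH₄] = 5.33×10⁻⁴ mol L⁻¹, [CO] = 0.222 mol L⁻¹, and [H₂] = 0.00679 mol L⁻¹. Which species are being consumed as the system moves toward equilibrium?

Q_c = [CO]·[H₂]³ / ([CH₄]·[H₂O]) = (0.222)·(0.00679)³ / ((5.33×10⁻⁴)·(2.80)) = 4.66×10⁻⁵
Q_c = 4.66×10⁻⁵ = K_c; the system is at equilibrium.

none (at equilibrium)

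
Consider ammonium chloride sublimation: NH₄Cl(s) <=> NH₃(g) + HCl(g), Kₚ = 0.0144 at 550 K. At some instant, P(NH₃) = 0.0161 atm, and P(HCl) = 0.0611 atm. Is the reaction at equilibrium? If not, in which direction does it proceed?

in the forward direction

(NH₄Cl is a pure solid — omitted from Qₚ.)
Qₚ = P(NH₃)·P(HCl) = (0.0161)·(0.0611) = 9.84×10⁻⁴
Qₚ = 9.84×10⁻⁴ < Kₚ = 0.0144, so the forward reaction proceeds.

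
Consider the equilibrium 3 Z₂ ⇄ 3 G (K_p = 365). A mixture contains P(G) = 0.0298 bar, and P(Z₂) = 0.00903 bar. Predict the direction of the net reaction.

to the right

Q_p = P(G)³ / P(Z₂)³ = (0.0298)³ / (0.00903)³ = 35.9
Q_p = 35.9 < K_p = 365, so the forward reaction proceeds.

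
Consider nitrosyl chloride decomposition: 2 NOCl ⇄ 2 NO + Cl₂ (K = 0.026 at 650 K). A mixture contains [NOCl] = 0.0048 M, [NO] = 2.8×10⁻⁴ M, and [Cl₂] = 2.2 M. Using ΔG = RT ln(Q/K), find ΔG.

ΔG = -6.73 kJ/mol

Q = [NO]²·[Cl₂] / [NOCl]² = (2.8×10⁻⁴)²·(2.2) / (0.0048)² = 0.00749
ΔG = RT ln(Q/K) = (8.314 J mol⁻¹ K⁻¹)(650 K) × ln(0.00749/0.026)
   = (5.404 kJ/mol)(-1.245) = -6.73 kJ/mol
ΔG < 0, so the forward reaction is spontaneous (proceeds forward).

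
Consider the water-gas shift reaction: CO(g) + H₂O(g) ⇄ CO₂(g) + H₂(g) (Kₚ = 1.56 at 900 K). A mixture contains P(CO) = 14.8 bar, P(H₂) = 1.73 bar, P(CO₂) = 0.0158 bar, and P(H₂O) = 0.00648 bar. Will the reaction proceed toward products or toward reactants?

Qₚ = P(CO₂)·P(H₂) / (P(CO)·P(H₂O)) = (0.0158)·(1.73) / ((14.8)·(0.00648)) = 0.285
Qₚ = 0.285 < Kₚ = 1.56, so the forward reaction proceeds.

forward (toward products)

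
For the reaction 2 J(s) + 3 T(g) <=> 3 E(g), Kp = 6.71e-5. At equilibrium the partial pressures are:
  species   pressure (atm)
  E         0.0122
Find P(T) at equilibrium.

(J is a pure solid — omitted from Kp.)
At equilibrium, Kp = P(E)³ / P(T)³ = 6.71e-5.
(0.0122)³ / (P(T))³ = 6.71e-5
P(T)³ = 0.0271 ⇒ P(T) = 0.300 atm

P(T) = 0.300 atm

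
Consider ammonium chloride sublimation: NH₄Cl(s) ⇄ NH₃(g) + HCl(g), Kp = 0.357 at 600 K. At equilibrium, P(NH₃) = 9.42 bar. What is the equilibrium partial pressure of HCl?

(NH₄Cl is a pure solid — omitted from Kp.)
At equilibrium, Kp = P(NH₃)·P(HCl) = 0.357.
(9.42)·(P(HCl)) = 0.357
P(HCl) = 0.0379 bar

P(HCl) = 0.0379 bar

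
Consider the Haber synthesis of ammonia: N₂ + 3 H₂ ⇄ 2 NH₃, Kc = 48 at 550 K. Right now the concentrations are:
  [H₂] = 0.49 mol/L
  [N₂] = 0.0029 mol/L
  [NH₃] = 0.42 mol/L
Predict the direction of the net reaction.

reverse (toward reactants)

Qc = [NH₃]² / ([N₂]·[H₂]³) = (0.42)² / ((0.0029)·(0.49)³) = 520
Qc = 520 > Kc = 48, so the reverse reaction proceeds.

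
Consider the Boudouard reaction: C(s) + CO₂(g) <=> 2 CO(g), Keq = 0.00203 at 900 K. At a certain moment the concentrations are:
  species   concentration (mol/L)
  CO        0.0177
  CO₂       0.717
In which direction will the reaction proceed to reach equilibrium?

(C is a pure solid — omitted from Q.)
Q = [CO]² / [CO₂] = (0.0177)² / (0.717) = 4.37e-4
Q = 4.37e-4 < Keq = 0.00203, so the forward reaction proceeds.

forward (toward products)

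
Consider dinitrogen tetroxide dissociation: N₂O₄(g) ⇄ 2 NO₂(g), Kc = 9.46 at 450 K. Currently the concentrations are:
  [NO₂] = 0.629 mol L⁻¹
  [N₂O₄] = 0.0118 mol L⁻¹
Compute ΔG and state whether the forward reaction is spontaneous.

Qc = [NO₂]² / [N₂O₄] = (0.629)² / (0.0118) = 33.5
ΔG = RT ln(Qc/Kc) = (8.314 J mol⁻¹ K⁻¹)(450 K) × ln(33.5/9.46)
   = (3.741 kJ/mol)(1.264) = 4.73 kJ/mol
ΔG > 0, so the forward reaction is non-spontaneous (proceeds in reverse).

ΔG = 4.73 kJ/mol; the forward reaction is non-spontaneous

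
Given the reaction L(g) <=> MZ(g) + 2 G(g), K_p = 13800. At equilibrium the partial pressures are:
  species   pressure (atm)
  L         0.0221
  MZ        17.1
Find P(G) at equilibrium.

P(G) = 4.22 atm

At equilibrium, K_p = P(MZ)·P(G)² / P(L) = 13800.
(17.1)·(P(G))² / (0.0221) = 13800
P(G)² = 17.8 ⇒ P(G) = 4.22 atm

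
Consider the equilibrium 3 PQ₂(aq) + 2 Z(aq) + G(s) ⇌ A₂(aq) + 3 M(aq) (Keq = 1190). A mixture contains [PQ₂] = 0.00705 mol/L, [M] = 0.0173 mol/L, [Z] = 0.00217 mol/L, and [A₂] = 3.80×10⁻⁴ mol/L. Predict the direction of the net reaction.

no net change (already at equilibrium)

(G is a pure solid — omitted from Q.)
Q = [A₂]·[M]³ / ([PQ₂]³·[Z]²) = (3.80×10⁻⁴)·(0.0173)³ / ((0.00705)³·(0.00217)²) = 1190
Q = 1190 = Keq, so the system is already at equilibrium.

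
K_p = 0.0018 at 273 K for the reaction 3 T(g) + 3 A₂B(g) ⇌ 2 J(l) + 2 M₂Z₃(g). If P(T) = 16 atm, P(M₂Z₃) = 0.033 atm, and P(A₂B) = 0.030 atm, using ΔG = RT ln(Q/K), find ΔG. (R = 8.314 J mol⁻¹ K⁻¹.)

(J is a pure liquid — omitted from Q_p.)
Q_p = P(M₂Z₃)² / (P(T)³·P(A₂B)³) = (0.033)² / ((16)³·(0.030)³) = 0.00985
ΔG = RT ln(Q_p/K_p) = (8.314 J mol⁻¹ K⁻¹)(273 K) × ln(0.00985/0.0018)
   = (2.270 kJ/mol)(1.700) = 3.86 kJ/mol
ΔG > 0, so the forward reaction is non-spontaneous (proceeds in reverse).

ΔG = 3.86 kJ/mol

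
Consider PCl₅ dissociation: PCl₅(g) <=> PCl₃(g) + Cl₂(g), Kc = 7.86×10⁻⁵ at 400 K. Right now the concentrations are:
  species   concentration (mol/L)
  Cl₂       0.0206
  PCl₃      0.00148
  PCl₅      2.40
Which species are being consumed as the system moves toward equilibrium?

Qc = [PCl₃]·[Cl₂] / [PCl₅] = (0.00148)·(0.0206) / (2.40) = 1.27×10⁻⁵
Qc = 1.27×10⁻⁵ < Kc = 7.86×10⁻⁵: net forward reaction.

PCl₅ (reactants)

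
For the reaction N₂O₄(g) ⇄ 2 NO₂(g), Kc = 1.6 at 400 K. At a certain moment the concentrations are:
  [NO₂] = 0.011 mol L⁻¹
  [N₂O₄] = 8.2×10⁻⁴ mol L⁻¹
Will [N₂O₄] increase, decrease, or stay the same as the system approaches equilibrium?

Qc = [NO₂]² / [N₂O₄] = (0.011)² / (8.2×10⁻⁴) = 0.15
Qc = 0.15 < Kc = 1.6: net forward reaction.
N₂O₄ is a reactant, so it decreases.

decrease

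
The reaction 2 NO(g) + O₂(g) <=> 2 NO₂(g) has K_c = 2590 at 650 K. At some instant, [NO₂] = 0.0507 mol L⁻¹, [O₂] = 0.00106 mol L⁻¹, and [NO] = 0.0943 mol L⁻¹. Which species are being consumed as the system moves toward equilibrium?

Q_c = [NO₂]² / ([NO]²·[O₂]) = (0.0507)² / ((0.0943)²·(0.00106)) = 273
Q_c = 273 < K_c = 2590: net forward reaction.

NO, O₂ (reactants)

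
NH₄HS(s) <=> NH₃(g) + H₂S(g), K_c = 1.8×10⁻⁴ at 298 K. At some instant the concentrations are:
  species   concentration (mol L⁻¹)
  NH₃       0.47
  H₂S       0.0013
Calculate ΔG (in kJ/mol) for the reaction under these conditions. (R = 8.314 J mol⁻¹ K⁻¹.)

ΔG = 3.03 kJ/mol

(NH₄HS is a pure solid — omitted from Q_c.)
Q_c = [NH₃]·[H₂S] = (0.47)·(0.0013) = 6.11×10⁻⁴
ΔG = RT ln(Q_c/K_c) = (8.314 J mol⁻¹ K⁻¹)(298 K) × ln(6.11×10⁻⁴/1.8×10⁻⁴)
   = (2.478 kJ/mol)(1.222) = 3.03 kJ/mol
ΔG > 0, so the forward reaction is non-spontaneous (proceeds in reverse).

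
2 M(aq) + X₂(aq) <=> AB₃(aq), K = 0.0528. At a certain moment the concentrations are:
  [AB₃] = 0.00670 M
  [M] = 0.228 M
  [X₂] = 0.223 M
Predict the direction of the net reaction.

reverse (toward reactants)

Q = [AB₃] / ([M]²·[X₂]) = (0.00670) / ((0.228)²·(0.223)) = 0.578
Q = 0.578 > K = 0.0528, so the reverse reaction proceeds.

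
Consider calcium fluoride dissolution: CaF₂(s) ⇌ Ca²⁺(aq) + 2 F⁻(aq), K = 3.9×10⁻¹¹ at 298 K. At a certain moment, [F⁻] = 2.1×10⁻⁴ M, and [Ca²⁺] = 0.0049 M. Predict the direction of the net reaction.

(CaF₂ is a pure solid — omitted from Q.)
Q = [Ca²⁺]·[F⁻]² = (0.0049)·(2.1×10⁻⁴)² = 2.2×10⁻¹⁰
Q = 2.2×10⁻¹⁰ > K = 3.9×10⁻¹¹, so the reverse reaction proceeds.

reverse (toward reactants)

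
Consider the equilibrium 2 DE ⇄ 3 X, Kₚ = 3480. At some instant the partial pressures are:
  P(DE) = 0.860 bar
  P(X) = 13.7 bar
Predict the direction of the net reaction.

no net change (already at equilibrium)

Qₚ = P(X)³ / P(DE)² = (13.7)³ / (0.860)² = 3480
Qₚ = 3480 = Kₚ, so the system is already at equilibrium.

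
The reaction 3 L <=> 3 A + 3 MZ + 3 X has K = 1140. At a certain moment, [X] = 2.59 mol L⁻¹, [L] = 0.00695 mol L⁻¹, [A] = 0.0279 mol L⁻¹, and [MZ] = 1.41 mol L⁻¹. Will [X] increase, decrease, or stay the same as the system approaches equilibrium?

Q = [A]³·[MZ]³·[X]³ / [L]³ = (0.0279)³·(1.41)³·(2.59)³ / (0.00695)³ = 3150
Q = 3150 > K = 1140: net reverse reaction.
X is a product, so it decreases.

decrease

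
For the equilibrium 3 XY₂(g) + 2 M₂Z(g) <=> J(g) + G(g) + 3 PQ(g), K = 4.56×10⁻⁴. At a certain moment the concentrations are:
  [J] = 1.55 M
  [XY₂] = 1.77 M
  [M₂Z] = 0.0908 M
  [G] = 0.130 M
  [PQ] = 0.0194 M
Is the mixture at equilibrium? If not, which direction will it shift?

no; Q < K, reaction proceeds forward

Q = [J]·[G]·[PQ]³ / ([XY₂]³·[M₂Z]²) = (1.55)·(0.130)·(0.0194)³ / ((1.77)³·(0.0908)²) = 3.22×10⁻⁵
Q = 3.22×10⁻⁵ < K = 4.56×10⁻⁴: net forward reaction.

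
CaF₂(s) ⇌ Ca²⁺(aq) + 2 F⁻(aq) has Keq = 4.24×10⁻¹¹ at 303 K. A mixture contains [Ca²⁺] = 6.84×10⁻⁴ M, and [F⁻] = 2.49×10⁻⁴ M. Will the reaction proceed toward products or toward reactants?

(CaF₂ is a pure solid — omitted from Q.)
Q = [Ca²⁺]·[F⁻]² = (6.84×10⁻⁴)·(2.49×10⁻⁴)² = 4.24×10⁻¹¹
Q = 4.24×10⁻¹¹ = Keq, so the system is already at equilibrium.

no net change (already at equilibrium)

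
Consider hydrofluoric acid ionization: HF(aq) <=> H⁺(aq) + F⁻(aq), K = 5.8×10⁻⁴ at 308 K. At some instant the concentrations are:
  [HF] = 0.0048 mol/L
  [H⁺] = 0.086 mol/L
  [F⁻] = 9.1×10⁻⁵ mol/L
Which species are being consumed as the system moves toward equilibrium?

H⁺, F⁻ (products)

Q = [H⁺]·[F⁻] / [HF] = (0.086)·(9.1×10⁻⁵) / (0.0048) = 0.0016
Q = 0.0016 > K = 5.8×10⁻⁴: net reverse reaction.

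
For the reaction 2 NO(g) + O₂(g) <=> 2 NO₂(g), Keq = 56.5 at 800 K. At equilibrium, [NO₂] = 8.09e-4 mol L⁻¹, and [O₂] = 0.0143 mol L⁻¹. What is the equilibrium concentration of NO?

At equilibrium, Keq = [NO₂]² / ([NO]²·[O₂]) = 56.5.
(8.09e-4)² / (([NO])²·(0.0143)) = 56.5
[NO]² = 8.10e-7 ⇒ [NO] = 9.00e-4 mol L⁻¹

[NO] = 9.00e-4 mol L⁻¹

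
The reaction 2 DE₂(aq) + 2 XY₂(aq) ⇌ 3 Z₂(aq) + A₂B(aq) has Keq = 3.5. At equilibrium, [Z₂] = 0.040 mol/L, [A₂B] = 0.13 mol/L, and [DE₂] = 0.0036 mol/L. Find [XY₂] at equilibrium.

[XY₂] = 0.43 mol/L

At equilibrium, Keq = [Z₂]³·[A₂B] / ([DE₂]²·[XY₂]²) = 3.5.
(0.040)³·(0.13) / ((0.0036)²·([XY₂])²) = 3.5
[XY₂]² = 0.183 ⇒ [XY₂] = 0.43 mol/L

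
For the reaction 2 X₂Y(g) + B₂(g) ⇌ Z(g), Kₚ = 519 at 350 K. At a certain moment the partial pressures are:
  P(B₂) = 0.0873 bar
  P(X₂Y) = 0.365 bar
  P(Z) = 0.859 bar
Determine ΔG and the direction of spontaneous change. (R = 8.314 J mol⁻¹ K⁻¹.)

ΔG = -5.67 kJ/mol; the forward reaction is spontaneous

Qₚ = P(Z) / (P(X₂Y)²·P(B₂)) = (0.859) / ((0.365)²·(0.0873)) = 73.9
ΔG = RT ln(Qₚ/Kₚ) = (8.314 J mol⁻¹ K⁻¹)(350 K) × ln(73.9/519)
   = (2.910 kJ/mol)(-1.949) = -5.67 kJ/mol
ΔG < 0, so the forward reaction is spontaneous (proceeds forward).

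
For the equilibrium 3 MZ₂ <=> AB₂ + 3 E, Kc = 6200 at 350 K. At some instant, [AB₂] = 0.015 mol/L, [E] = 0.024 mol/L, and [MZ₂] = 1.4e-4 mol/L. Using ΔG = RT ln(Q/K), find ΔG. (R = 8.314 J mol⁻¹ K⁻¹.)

ΔG = 7.28 kJ/mol

Qc = [AB₂]·[E]³ / [MZ₂]³ = (0.015)·(0.024)³ / (1.4e-4)³ = 75600
ΔG = RT ln(Qc/Kc) = (8.314 J mol⁻¹ K⁻¹)(350 K) × ln(75600/6200)
   = (2.910 kJ/mol)(2.501) = 7.28 kJ/mol
ΔG > 0, so the forward reaction is non-spontaneous (proceeds in reverse).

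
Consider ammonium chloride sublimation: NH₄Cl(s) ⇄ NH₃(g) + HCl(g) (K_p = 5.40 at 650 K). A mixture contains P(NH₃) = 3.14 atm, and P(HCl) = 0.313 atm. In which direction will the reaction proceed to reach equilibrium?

forward (toward products)

(NH₄Cl is a pure solid — omitted from Q_p.)
Q_p = P(NH₃)·P(HCl) = (3.14)·(0.313) = 0.983
Q_p = 0.983 < K_p = 5.40, so the forward reaction proceeds.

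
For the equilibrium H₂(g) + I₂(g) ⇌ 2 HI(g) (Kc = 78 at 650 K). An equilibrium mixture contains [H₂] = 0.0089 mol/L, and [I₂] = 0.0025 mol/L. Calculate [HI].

At equilibrium, Kc = [HI]² / ([H₂]·[I₂]) = 78.
([HI])² / ((0.0089)·(0.0025)) = 78
[HI]² = 0.00174 ⇒ [HI] = 0.042 mol/L

[HI] = 0.042 mol/L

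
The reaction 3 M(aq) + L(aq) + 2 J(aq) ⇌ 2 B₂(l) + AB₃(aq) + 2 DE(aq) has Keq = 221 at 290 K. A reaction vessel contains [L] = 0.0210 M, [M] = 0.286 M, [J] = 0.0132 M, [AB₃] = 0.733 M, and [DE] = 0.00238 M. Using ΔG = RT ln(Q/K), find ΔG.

(B₂ is a pure liquid — omitted from Q.)
Q = [AB₃]·[DE]² / ([M]³·[L]·[J]²) = (0.733)·(0.00238)² / ((0.286)³·(0.0210)·(0.0132)²) = 48.5
ΔG = RT ln(Q/Keq) = (8.314 J mol⁻¹ K⁻¹)(290 K) × ln(48.5/221)
   = (2.411 kJ/mol)(-1.517) = -3.66 kJ/mol
ΔG < 0, so the forward reaction is spontaneous (proceeds forward).

ΔG = -3.66 kJ/mol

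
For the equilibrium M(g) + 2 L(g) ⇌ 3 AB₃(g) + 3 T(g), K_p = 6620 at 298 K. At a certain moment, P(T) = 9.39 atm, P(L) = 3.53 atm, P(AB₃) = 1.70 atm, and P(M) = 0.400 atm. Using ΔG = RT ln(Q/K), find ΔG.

Q_p = P(AB₃)³·P(T)³ / (P(M)·P(L)²) = (1.70)³·(9.39)³ / ((0.400)·(3.53)²) = 816
ΔG = RT ln(Q_p/K_p) = (8.314 J mol⁻¹ K⁻¹)(298 K) × ln(816/6620)
   = (2.478 kJ/mol)(-2.093) = -5.19 kJ/mol
ΔG < 0, so the forward reaction is spontaneous (proceeds forward).

ΔG = -5.19 kJ/mol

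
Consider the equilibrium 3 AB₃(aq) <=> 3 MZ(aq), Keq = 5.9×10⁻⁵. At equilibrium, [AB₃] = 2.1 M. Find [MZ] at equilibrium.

[MZ] = 0.082 M

At equilibrium, Keq = [MZ]³ / [AB₃]³ = 5.9×10⁻⁵.
([MZ])³ / (2.1)³ = 5.9×10⁻⁵
[MZ]³ = 5.46×10⁻⁴ ⇒ [MZ] = 0.082 M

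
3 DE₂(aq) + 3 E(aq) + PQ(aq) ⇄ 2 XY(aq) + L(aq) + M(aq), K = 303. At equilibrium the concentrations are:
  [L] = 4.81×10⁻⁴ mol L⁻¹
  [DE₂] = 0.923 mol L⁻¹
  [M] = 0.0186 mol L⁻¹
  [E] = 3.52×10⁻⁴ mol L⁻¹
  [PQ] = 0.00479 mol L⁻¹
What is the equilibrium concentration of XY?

At equilibrium, K = [XY]²·[L]·[M] / ([DE₂]³·[E]³·[PQ]) = 303.
([XY])²·(4.81×10⁻⁴)·(0.0186) / ((0.923)³·(3.52×10⁻⁴)³·(0.00479)) = 303
[XY]² = 5.56×10⁻⁶ ⇒ [XY] = 0.00236 mol L⁻¹

[XY] = 0.00236 mol L⁻¹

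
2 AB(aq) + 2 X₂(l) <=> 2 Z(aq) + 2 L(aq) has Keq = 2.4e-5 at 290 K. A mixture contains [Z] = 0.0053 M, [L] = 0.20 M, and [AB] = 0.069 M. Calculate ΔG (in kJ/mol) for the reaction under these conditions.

ΔG = 5.51 kJ/mol

(X₂ is a pure liquid — omitted from Q.)
Q = [Z]²·[L]² / [AB]² = (0.0053)²·(0.20)² / (0.069)² = 2.36e-4
ΔG = RT ln(Q/Keq) = (8.314 J mol⁻¹ K⁻¹)(290 K) × ln(2.36e-4/2.4e-5)
   = (2.411 kJ/mol)(2.286) = 5.51 kJ/mol
ΔG > 0, so the forward reaction is non-spontaneous (proceeds in reverse).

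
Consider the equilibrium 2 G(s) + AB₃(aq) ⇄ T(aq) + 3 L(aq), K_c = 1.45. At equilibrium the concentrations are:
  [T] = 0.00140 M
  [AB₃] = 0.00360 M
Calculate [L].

[L] = 1.55 M

(G is a pure solid — omitted from K_c.)
At equilibrium, K_c = [T]·[L]³ / [AB₃] = 1.45.
(0.00140)·([L])³ / (0.00360) = 1.45
[L]³ = 3.73 ⇒ [L] = 1.55 M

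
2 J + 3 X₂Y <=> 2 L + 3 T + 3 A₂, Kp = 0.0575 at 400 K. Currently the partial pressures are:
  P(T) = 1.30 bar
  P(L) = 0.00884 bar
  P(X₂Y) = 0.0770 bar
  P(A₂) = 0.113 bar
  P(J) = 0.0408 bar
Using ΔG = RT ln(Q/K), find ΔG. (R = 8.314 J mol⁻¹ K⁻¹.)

ΔG = 5.77 kJ/mol

Qp = P(L)²·P(T)³·P(A₂)³ / (P(J)²·P(X₂Y)³) = (0.00884)²·(1.30)³·(0.113)³ / ((0.0408)²·(0.0770)³) = 0.326
ΔG = RT ln(Qp/Kp) = (8.314 J mol⁻¹ K⁻¹)(400 K) × ln(0.326/0.0575)
   = (3.326 kJ/mol)(1.735) = 5.77 kJ/mol
ΔG > 0, so the forward reaction is non-spontaneous (proceeds in reverse).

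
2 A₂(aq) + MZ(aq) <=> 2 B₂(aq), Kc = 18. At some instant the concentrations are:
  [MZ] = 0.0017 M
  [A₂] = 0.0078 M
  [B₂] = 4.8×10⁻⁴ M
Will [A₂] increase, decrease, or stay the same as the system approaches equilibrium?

Qc = [B₂]² / ([A₂]²·[MZ]) = (4.8×10⁻⁴)² / ((0.0078)²·(0.0017)) = 2.2
Qc = 2.2 < Kc = 18: net forward reaction.
A₂ is a reactant, so it decreases.

decrease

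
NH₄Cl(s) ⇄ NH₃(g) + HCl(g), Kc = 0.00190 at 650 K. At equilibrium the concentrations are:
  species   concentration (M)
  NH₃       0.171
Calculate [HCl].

[HCl] = 0.0111 M

(NH₄Cl is a pure solid — omitted from Kc.)
At equilibrium, Kc = [NH₃]·[HCl] = 0.00190.
(0.171)·([HCl]) = 0.00190
[HCl] = 0.0111 M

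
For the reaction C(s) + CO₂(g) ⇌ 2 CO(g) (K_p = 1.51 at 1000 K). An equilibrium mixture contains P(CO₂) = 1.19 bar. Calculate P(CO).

P(CO) = 1.34 bar

(C is a pure solid — omitted from K_p.)
At equilibrium, K_p = P(CO)² / P(CO₂) = 1.51.
(P(CO))² / (1.19) = 1.51
P(CO)² = 1.80 ⇒ P(CO) = 1.34 bar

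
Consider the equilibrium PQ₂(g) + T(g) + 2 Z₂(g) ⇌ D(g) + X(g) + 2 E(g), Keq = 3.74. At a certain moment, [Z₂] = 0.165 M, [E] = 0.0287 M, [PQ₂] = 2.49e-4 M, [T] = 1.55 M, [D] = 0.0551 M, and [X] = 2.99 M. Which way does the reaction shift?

to the left

Q = [D]·[X]·[E]² / ([PQ₂]·[T]·[Z₂]²) = (0.0551)·(2.99)·(0.0287)² / ((2.49e-4)·(1.55)·(0.165)²) = 12.9
Q = 12.9 > Keq = 3.74, so the reverse reaction proceeds.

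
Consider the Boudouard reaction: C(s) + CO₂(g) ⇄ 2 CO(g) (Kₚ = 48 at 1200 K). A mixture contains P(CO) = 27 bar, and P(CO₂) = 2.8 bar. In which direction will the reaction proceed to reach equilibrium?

(C is a pure solid — omitted from Qₚ.)
Qₚ = P(CO)² / P(CO₂) = (27)² / (2.8) = 260
Qₚ = 260 > Kₚ = 48, so the reverse reaction proceeds.

toward reactants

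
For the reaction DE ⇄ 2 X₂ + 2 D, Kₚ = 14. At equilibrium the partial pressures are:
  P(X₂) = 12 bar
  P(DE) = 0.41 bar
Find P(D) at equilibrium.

P(D) = 0.20 bar

At equilibrium, Kₚ = P(X₂)²·P(D)² / P(DE) = 14.
(12)²·(P(D))² / (0.41) = 14
P(D)² = 0.0399 ⇒ P(D) = 0.20 bar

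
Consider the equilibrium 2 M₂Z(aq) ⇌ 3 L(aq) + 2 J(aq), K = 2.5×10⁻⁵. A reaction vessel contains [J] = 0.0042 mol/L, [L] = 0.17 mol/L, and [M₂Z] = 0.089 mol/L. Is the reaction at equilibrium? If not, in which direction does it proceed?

toward products

Q = [L]³·[J]² / [M₂Z]² = (0.17)³·(0.0042)² / (0.089)² = 1.1×10⁻⁵
Q = 1.1×10⁻⁵ < K = 2.5×10⁻⁵, so the forward reaction proceeds.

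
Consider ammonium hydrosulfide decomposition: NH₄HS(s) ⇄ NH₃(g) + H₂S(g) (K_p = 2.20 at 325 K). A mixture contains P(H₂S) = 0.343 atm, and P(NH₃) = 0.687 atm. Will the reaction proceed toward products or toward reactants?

to the right

(NH₄HS is a pure solid — omitted from Q_p.)
Q_p = P(NH₃)·P(H₂S) = (0.687)·(0.343) = 0.236
Q_p = 0.236 < K_p = 2.20, so the forward reaction proceeds.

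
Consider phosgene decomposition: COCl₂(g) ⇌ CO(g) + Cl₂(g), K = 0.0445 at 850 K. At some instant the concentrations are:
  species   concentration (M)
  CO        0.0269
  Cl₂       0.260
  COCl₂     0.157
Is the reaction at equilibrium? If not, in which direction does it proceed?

no net change (already at equilibrium)

Q = [CO]·[Cl₂] / [COCl₂] = (0.0269)·(0.260) / (0.157) = 0.0445
Q = 0.0445 = K, so the system is already at equilibrium.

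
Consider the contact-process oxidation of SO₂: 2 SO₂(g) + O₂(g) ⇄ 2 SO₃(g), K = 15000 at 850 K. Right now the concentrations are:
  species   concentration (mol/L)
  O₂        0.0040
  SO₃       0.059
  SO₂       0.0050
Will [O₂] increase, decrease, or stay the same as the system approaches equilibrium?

increase

Q = [SO₃]² / ([SO₂]²·[O₂]) = (0.059)² / ((0.0050)²·(0.0040)) = 35000
Q = 35000 > K = 15000: net reverse reaction.
O₂ is a reactant, so it increases.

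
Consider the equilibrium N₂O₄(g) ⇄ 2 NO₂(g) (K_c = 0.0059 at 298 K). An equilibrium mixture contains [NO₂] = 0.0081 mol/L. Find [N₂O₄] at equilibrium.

[N₂O₄] = 0.011 mol/L

At equilibrium, K_c = [NO₂]² / [N₂O₄] = 0.0059.
(0.0081)² / ([N₂O₄]) = 0.0059
[N₂O₄] = 0.0111 = 0.011 mol/L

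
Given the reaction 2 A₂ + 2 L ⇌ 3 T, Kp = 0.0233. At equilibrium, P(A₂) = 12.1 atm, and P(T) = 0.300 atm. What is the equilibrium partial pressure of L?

P(L) = 0.0890 atm

At equilibrium, Kp = P(T)³ / (P(A₂)²·P(L)²) = 0.0233.
(0.300)³ / ((12.1)²·(P(L))²) = 0.0233
P(L)² = 0.00791 ⇒ P(L) = 0.0890 atm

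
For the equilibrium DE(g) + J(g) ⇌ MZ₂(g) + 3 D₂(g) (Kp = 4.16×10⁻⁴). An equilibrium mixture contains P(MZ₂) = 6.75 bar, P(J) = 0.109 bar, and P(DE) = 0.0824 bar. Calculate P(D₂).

At equilibrium, Kp = P(MZ₂)·P(D₂)³ / (P(DE)·P(J)) = 4.16×10⁻⁴.
(6.75)·(P(D₂))³ / ((0.0824)·(0.109)) = 4.16×10⁻⁴
P(D₂)³ = 5.54×10⁻⁷ ⇒ P(D₂) = 0.00821 bar

P(D₂) = 0.00821 bar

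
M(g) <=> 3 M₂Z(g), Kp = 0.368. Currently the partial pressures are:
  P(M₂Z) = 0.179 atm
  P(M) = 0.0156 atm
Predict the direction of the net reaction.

Qp = P(M₂Z)³ / P(M) = (0.179)³ / (0.0156) = 0.368
Qp = 0.368 = Kp, so the system is already at equilibrium.

neither direction; the system is at equilibrium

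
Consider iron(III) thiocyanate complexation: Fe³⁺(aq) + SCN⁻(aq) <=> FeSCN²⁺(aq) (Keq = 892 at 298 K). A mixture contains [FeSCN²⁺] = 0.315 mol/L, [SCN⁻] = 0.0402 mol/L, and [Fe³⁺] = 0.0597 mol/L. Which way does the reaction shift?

forward (toward products)

Q = [FeSCN²⁺] / ([Fe³⁺]·[SCN⁻]) = (0.315) / ((0.0597)·(0.0402)) = 131
Q = 131 < Keq = 892, so the forward reaction proceeds.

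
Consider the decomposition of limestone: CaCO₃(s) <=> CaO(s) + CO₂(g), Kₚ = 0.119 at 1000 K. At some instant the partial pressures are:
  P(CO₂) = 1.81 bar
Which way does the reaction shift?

in the reverse direction

(CaCO₃, CaO are pure solids — omitted from Qₚ.)
Qₚ = P(CO₂) = 1.81
Qₚ = 1.81 > Kₚ = 0.119, so the reverse reaction proceeds.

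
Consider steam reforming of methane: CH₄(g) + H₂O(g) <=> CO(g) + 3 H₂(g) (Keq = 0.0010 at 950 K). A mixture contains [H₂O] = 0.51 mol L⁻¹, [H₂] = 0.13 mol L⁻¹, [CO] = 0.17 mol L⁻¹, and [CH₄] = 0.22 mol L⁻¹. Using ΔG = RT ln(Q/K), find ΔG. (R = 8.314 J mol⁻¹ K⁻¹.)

Q = [CO]·[H₂]³ / ([CH₄]·[H₂O]) = (0.17)·(0.13)³ / ((0.22)·(0.51)) = 0.00333
ΔG = RT ln(Q/Keq) = (8.314 J mol⁻¹ K⁻¹)(950 K) × ln(0.00333/0.0010)
   = (7.898 kJ/mol)(1.203) = 9.50 kJ/mol
ΔG > 0, so the forward reaction is non-spontaneous (proceeds in reverse).

ΔG = 9.50 kJ/mol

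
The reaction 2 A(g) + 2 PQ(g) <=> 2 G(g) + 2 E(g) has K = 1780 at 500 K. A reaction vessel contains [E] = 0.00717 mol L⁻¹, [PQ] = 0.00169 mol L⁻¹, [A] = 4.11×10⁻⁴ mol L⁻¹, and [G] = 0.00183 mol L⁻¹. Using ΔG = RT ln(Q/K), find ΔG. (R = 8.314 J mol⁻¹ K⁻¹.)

Q = [G]²·[E]² / ([A]²·[PQ]²) = (0.00183)²·(0.00717)² / ((4.11×10⁻⁴)²·(0.00169)²) = 357
ΔG = RT ln(Q/K) = (8.314 J mol⁻¹ K⁻¹)(500 K) × ln(357/1780)
   = (4.157 kJ/mol)(-1.607) = -6.68 kJ/mol
ΔG < 0, so the forward reaction is spontaneous (proceeds forward).

ΔG = -6.68 kJ/mol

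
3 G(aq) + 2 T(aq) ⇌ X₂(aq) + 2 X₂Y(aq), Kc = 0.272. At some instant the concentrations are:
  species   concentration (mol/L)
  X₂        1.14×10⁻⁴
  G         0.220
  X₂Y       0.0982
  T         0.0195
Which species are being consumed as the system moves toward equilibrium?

none (at equilibrium)

Qc = [X₂]·[X₂Y]² / ([G]³·[T]²) = (1.14×10⁻⁴)·(0.0982)² / ((0.220)³·(0.0195)²) = 0.272
Qc = 0.272 = Kc; the system is at equilibrium.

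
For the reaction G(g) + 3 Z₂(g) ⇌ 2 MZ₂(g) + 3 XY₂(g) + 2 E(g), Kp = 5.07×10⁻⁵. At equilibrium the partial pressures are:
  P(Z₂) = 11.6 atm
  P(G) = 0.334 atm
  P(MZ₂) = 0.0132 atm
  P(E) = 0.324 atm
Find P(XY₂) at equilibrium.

At equilibrium, Kp = P(MZ₂)²·P(XY₂)³·P(E)² / (P(G)·P(Z₂)³) = 5.07×10⁻⁵.
(0.0132)²·(P(XY₂))³·(0.324)² / ((0.334)·(11.6)³) = 5.07×10⁻⁵
P(XY₂)³ = 1450 ⇒ P(XY₂) = 11.3 atm

P(XY₂) = 11.3 atm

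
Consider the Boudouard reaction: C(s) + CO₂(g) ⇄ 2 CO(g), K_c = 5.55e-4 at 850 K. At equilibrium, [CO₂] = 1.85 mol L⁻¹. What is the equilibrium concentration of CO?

(C is a pure solid — omitted from K_c.)
At equilibrium, K_c = [CO]² / [CO₂] = 5.55e-4.
([CO])² / (1.85) = 5.55e-4
[CO]² = 0.00103 ⇒ [CO] = 0.0320 mol L⁻¹

[CO] = 0.0320 mol L⁻¹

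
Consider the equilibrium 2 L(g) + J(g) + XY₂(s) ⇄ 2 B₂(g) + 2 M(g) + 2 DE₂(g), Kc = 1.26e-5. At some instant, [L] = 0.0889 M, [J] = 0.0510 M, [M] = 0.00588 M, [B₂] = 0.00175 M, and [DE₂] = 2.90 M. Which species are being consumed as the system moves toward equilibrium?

L, J, XY₂ (reactants)

(XY₂ is a pure solid — omitted from Qc.)
Qc = [B₂]²·[M]²·[DE₂]² / ([L]²·[J]) = (0.00175)²·(0.00588)²·(2.90)² / ((0.0889)²·(0.0510)) = 2.21e-6
Qc = 2.21e-6 < Kc = 1.26e-5: net forward reaction.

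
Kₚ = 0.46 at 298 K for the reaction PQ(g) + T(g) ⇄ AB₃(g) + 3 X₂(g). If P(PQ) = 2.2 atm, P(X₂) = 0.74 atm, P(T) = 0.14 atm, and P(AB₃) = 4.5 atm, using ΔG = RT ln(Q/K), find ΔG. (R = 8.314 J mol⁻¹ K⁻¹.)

Qₚ = P(AB₃)·P(X₂)³ / (P(PQ)·P(T)) = (4.5)·(0.74)³ / ((2.2)·(0.14)) = 5.92
ΔG = RT ln(Qₚ/Kₚ) = (8.314 J mol⁻¹ K⁻¹)(298 K) × ln(5.92/0.46)
   = (2.478 kJ/mol)(2.555) = 6.33 kJ/mol
ΔG > 0, so the forward reaction is non-spontaneous (proceeds in reverse).

ΔG = 6.33 kJ/mol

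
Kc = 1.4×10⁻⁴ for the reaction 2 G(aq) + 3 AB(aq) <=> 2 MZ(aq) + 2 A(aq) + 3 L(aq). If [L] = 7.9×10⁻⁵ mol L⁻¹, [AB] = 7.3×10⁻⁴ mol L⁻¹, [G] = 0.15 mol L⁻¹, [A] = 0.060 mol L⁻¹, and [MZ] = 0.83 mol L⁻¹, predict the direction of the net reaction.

at equilibrium

Qc = [MZ]²·[A]²·[L]³ / ([G]²·[AB]³) = (0.83)²·(0.060)²·(7.9×10⁻⁵)³ / ((0.15)²·(7.3×10⁻⁴)³) = 1.4×10⁻⁴
Qc = 1.4×10⁻⁴ = Kc, so the system is already at equilibrium.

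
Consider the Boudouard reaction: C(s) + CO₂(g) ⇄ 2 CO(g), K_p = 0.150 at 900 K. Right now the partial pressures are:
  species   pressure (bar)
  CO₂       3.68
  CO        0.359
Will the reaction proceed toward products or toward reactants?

in the forward direction

(C is a pure solid — omitted from Q_p.)
Q_p = P(CO)² / P(CO₂) = (0.359)² / (3.68) = 0.0350
Q_p = 0.0350 < K_p = 0.150, so the forward reaction proceeds.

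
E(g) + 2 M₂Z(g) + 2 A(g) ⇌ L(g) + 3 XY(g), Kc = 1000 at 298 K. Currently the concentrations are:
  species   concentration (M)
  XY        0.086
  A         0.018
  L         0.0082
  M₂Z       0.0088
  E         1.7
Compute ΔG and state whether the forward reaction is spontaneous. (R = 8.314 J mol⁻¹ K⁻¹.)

ΔG = -5.21 kJ/mol; the forward reaction is spontaneous

Qc = [L]·[XY]³ / ([E]·[M₂Z]²·[A]²) = (0.0082)·(0.086)³ / ((1.7)·(0.0088)²·(0.018)²) = 122
ΔG = RT ln(Qc/Kc) = (8.314 J mol⁻¹ K⁻¹)(298 K) × ln(122/1000)
   = (2.478 kJ/mol)(-2.104) = -5.21 kJ/mol
ΔG < 0, so the forward reaction is spontaneous (proceeds forward).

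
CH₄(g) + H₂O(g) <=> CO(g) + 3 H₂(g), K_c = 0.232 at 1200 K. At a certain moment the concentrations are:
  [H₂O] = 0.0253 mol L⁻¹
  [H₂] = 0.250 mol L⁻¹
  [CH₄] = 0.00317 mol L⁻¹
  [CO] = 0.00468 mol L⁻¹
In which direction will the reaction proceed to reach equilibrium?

Q_c = [CO]·[H₂]³ / ([CH₄]·[H₂O]) = (0.00468)·(0.250)³ / ((0.00317)·(0.0253)) = 0.912
Q_c = 0.912 > K_c = 0.232, so the reverse reaction proceeds.

in the reverse direction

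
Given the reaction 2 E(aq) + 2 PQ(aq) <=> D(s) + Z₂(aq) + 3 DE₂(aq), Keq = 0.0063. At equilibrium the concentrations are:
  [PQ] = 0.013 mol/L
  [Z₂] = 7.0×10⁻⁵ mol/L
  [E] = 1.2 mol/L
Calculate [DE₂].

(D is a pure solid — omitted from Keq.)
At equilibrium, Keq = [Z₂]·[DE₂]³ / ([E]²·[PQ]²) = 0.0063.
(7.0×10⁻⁵)·([DE₂])³ / ((1.2)²·(0.013)²) = 0.0063
[DE₂]³ = 0.0219 ⇒ [DE₂] = 0.28 mol/L

[DE₂] = 0.28 mol/L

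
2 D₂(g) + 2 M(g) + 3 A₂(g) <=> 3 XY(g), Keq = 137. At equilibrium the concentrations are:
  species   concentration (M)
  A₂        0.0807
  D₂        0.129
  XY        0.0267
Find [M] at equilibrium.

At equilibrium, Keq = [XY]³ / ([D₂]²·[M]²·[A₂]³) = 137.
(0.0267)³ / ((0.129)²·([M])²·(0.0807)³) = 137
[M]² = 0.0159 ⇒ [M] = 0.126 M

[M] = 0.126 M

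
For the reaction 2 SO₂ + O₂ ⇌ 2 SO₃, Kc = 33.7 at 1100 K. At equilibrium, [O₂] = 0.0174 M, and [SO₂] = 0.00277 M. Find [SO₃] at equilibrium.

At equilibrium, Kc = [SO₃]² / ([SO₂]²·[O₂]) = 33.7.
([SO₃])² / ((0.00277)²·(0.0174)) = 33.7
[SO₃]² = 4.50×10⁻⁶ ⇒ [SO₃] = 0.00212 M

[SO₃] = 0.00212 M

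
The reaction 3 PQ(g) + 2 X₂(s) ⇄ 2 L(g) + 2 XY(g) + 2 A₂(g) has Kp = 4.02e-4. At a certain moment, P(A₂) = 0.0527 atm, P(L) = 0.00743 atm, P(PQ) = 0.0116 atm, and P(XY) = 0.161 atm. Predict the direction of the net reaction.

(X₂ is a pure solid — omitted from Qp.)
Qp = P(L)²·P(XY)²·P(A₂)² / P(PQ)³ = (0.00743)²·(0.161)²·(0.0527)² / (0.0116)³ = 0.00255
Qp = 0.00255 > Kp = 4.02e-4, so the reverse reaction proceeds.

to the left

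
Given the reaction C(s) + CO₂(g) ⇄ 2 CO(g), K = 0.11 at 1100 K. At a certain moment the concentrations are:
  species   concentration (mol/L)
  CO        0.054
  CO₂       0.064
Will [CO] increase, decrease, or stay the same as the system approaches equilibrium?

(C is a pure solid — omitted from Q.)
Q = [CO]² / [CO₂] = (0.054)² / (0.064) = 0.046
Q = 0.046 < K = 0.11: net forward reaction.
CO is a product, so it increases.

increase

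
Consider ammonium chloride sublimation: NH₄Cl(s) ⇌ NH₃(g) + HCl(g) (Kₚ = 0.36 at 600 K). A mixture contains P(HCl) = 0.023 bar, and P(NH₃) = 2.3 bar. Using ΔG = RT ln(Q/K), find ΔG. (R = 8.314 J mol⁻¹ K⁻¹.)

(NH₄Cl is a pure solid — omitted from Qₚ.)
Qₚ = P(NH₃)·P(HCl) = (2.3)·(0.023) = 0.0529
ΔG = RT ln(Qₚ/Kₚ) = (8.314 J mol⁻¹ K⁻¹)(600 K) × ln(0.0529/0.36)
   = (4.988 kJ/mol)(-1.918) = -9.57 kJ/mol
ΔG < 0, so the forward reaction is spontaneous (proceeds forward).

ΔG = -9.57 kJ/mol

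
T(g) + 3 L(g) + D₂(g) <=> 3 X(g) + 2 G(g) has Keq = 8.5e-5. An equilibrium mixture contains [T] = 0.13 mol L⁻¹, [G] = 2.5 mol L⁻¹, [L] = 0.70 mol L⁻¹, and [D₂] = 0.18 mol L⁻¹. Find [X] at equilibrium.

At equilibrium, Keq = [X]³·[G]² / ([T]·[L]³·[D₂]) = 8.5e-5.
([X])³·(2.5)² / ((0.13)·(0.70)³·(0.18)) = 8.5e-5
[X]³ = 1.09e-7 ⇒ [X] = 0.0048 mol L⁻¹

[X] = 0.0048 mol L⁻¹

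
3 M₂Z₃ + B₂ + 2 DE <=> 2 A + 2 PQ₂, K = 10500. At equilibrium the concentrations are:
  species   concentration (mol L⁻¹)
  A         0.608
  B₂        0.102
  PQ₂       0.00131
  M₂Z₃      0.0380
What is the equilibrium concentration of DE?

[DE] = 0.00329 mol L⁻¹

At equilibrium, K = [A]²·[PQ₂]² / ([M₂Z₃]³·[B₂]·[DE]²) = 10500.
(0.608)²·(0.00131)² / ((0.0380)³·(0.102)·([DE])²) = 10500
[DE]² = 1.08×10⁻⁵ ⇒ [DE] = 0.00329 mol L⁻¹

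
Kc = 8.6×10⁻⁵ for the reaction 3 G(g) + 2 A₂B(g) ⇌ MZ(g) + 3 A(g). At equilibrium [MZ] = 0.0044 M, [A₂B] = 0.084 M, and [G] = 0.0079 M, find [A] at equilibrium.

At equilibrium, Kc = [MZ]·[A]³ / ([G]³·[A₂B]²) = 8.6×10⁻⁵.
(0.0044)·([A])³ / ((0.0079)³·(0.084)²) = 8.6×10⁻⁵
[A]³ = 6.80×10⁻¹¹ ⇒ [A] = 4.1×10⁻⁴ M

[A] = 4.1×10⁻⁴ M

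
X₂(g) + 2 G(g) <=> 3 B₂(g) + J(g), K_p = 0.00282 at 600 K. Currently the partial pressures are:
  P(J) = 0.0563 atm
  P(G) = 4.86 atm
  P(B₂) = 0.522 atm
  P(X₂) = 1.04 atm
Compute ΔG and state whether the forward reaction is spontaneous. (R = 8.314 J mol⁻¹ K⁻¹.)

ΔG = -10.8 kJ/mol; the forward reaction is spontaneous

Q_p = P(B₂)³·P(J) / (P(X₂)·P(G)²) = (0.522)³·(0.0563) / ((1.04)·(4.86)²) = 3.26e-4
ΔG = RT ln(Q_p/K_p) = (8.314 J mol⁻¹ K⁻¹)(600 K) × ln(3.26e-4/0.00282)
   = (4.988 kJ/mol)(-2.158) = -10.8 kJ/mol
ΔG < 0, so the forward reaction is spontaneous (proceeds forward).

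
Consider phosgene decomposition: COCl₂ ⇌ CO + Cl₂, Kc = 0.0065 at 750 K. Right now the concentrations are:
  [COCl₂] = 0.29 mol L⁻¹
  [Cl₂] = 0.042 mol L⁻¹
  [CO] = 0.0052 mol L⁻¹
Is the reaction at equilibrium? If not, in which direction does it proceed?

to the right

Qc = [CO]·[Cl₂] / [COCl₂] = (0.0052)·(0.042) / (0.29) = 7.5×10⁻⁴
Qc = 7.5×10⁻⁴ < Kc = 0.0065, so the forward reaction proceeds.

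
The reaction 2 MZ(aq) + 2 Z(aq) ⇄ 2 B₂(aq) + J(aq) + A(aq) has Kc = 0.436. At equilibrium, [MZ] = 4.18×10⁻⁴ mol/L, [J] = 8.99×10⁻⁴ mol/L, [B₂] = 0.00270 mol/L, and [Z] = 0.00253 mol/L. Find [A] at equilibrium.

At equilibrium, Kc = [B₂]²·[J]·[A] / ([MZ]²·[Z]²) = 0.436.
(0.00270)²·(8.99×10⁻⁴)·([A]) / ((4.18×10⁻⁴)²·(0.00253)²) = 0.436
[A] = 7.44×10⁻⁵ mol/L

[A] = 7.44×10⁻⁵ mol/L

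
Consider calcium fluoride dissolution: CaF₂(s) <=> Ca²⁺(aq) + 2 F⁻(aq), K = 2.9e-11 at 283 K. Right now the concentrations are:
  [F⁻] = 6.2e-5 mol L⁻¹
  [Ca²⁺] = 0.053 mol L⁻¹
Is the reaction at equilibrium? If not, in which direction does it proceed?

reverse (toward reactants)

(CaF₂ is a pure solid — omitted from Q.)
Q = [Ca²⁺]·[F⁻]² = (0.053)·(6.2e-5)² = 2.0e-10
Q = 2.0e-10 > K = 2.9e-11, so the reverse reaction proceeds.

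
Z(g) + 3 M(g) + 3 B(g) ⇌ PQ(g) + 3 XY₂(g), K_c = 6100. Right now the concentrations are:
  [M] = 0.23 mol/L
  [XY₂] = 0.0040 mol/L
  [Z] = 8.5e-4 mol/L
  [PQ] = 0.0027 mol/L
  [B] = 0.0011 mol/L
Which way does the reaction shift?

Q_c = [PQ]·[XY₂]³ / ([Z]·[M]³·[B]³) = (0.0027)·(0.0040)³ / ((8.5e-4)·(0.23)³·(0.0011)³) = 13000
Q_c = 13000 > K_c = 6100, so the reverse reaction proceeds.

toward reactants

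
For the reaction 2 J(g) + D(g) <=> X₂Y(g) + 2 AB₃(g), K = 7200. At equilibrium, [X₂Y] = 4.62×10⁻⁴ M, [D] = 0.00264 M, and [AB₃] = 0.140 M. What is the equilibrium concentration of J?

At equilibrium, K = [X₂Y]·[AB₃]² / ([J]²·[D]) = 7200.
(4.62×10⁻⁴)·(0.140)² / (([J])²·(0.00264)) = 7200
[J]² = 4.76×10⁻⁷ ⇒ [J] = 6.90×10⁻⁴ M

[J] = 6.90×10⁻⁴ M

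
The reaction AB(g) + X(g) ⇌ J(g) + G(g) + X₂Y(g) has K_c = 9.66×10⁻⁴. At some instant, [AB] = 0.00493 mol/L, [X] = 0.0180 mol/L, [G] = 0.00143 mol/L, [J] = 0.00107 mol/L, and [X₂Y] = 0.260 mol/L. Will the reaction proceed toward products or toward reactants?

Q_c = [J]·[G]·[X₂Y] / ([AB]·[X]) = (0.00107)·(0.00143)·(0.260) / ((0.00493)·(0.0180)) = 0.00448
Q_c = 0.00448 > K_c = 9.66×10⁻⁴, so the reverse reaction proceeds.

to the left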